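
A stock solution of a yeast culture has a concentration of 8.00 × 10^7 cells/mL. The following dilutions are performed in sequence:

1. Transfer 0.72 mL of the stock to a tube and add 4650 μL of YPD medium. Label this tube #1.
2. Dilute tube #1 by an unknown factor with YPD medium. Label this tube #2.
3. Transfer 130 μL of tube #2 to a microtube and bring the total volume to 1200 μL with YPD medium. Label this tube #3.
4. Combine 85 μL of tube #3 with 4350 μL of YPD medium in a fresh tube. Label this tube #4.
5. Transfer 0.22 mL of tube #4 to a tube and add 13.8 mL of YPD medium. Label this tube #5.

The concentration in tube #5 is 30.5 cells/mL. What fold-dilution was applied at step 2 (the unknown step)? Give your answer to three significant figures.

11.5-fold

Step 1: 0.72 mL + 4650 μL = 5.37 mL total → factor 5.37/0.72 = 7.4583
Step 2: unknown factor x
Step 3: 130 μL brought to 1200 μL → factor 1200/130 = 9.2308
Step 4: 85 μL + 4350 μL = 4435 μL total → factor 4435/85 = 52.176
Step 5: 0.22 mL + 13.8 mL = 14.02 mL total → factor 14.02/0.22 = 63.727
Product of known-step factors = 2.2892 × 10^5
Overall factor = 8.00 × 10^7 cells/mL / (30.5 cells/mL) = 2.623 × 10^6
x = 2.623 × 10^6 / 2.2892 × 10^5 = 11.5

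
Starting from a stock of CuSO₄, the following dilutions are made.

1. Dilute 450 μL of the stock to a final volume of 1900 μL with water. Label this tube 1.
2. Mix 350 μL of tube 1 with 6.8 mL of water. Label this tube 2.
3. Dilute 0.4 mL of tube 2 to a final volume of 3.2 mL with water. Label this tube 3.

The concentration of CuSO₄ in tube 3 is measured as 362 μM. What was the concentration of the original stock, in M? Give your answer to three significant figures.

Step 1: 450 μL brought to 1900 μL → factor 1900/450 = 4.2222
Step 2: 350 μL + 6.8 mL = 7150 μL total → factor 7150/350 = 20.429
Step 3: 0.4 mL brought to 3.2 mL → factor 3.2/0.4 = 8
Overall dilution factor = 4.2222 × 20.429 × 8 = 690.03
Stock = 362 μM × 690.03 = 2.498 × 10^5 μM = 0.250 M

0.250 M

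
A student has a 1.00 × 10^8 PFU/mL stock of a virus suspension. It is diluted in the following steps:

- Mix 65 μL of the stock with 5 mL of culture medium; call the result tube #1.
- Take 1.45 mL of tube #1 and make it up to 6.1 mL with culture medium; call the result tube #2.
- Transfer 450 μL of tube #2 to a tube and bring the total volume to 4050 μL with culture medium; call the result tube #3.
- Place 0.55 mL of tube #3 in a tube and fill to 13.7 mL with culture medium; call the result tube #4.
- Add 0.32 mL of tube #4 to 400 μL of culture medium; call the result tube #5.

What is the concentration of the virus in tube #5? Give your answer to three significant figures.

605 PFU/mL

Step 1: 65 μL + 5 mL = 5065 μL total → factor 5065/65 = 77.923
Step 2: 1.45 mL brought to 6.1 mL → factor 6.1/1.45 = 4.2069
Step 3: 450 μL brought to 4050 μL → factor 4050/450 = 9
Step 4: 0.55 mL brought to 13.7 mL → factor 13.7/0.55 = 24.909
Step 5: 0.32 mL + 400 μL = 0.72 mL total → factor 0.72/0.32 = 2.25
Overall dilution factor = 77.923 × 4.2069 × 9 × 24.909 × 2.25 = 1.6535 × 10^5
Final = 1.00 × 10^8 PFU/mL / 1.6535 × 10^5 = 605 PFU/mL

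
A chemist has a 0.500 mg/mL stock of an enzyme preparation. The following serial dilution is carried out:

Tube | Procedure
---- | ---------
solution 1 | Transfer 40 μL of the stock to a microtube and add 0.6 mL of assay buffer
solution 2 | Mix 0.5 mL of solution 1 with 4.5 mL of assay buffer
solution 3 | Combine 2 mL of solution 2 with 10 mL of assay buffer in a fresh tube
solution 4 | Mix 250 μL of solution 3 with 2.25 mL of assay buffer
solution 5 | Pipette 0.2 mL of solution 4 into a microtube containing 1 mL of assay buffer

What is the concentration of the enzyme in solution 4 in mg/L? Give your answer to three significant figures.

0.0521 mg/L

Step 1: 40 μL + 0.6 mL = 640 μL total → factor 640/40 = 16
Step 2: 0.5 mL + 4.5 mL = 5 mL total → factor 5/0.5 = 10
Step 3: 2 mL + 10 mL = 12 mL total → factor 12/2 = 6
Step 4: 250 μL + 2.25 mL = 2500 μL total → factor 2500/250 = 10
Dilution factor through solution 4 = 16 × 10 × 6 × 10 = 9600
[solution 4] = 0.500 mg/mL / 9600 = 5.208 × 10^-5 mg/mL = 0.0521 mg/L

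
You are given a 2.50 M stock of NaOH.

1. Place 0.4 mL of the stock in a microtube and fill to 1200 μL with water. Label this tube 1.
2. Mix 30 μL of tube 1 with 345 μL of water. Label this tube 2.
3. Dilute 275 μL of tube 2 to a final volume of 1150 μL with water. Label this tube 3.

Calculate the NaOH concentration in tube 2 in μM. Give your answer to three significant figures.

6.67 × 10^4 μM

Step 1: 0.4 mL brought to 1200 μL → factor 1.2/0.4 = 3
Step 2: 30 μL + 345 μL = 375 μL total → factor 375/30 = 12.5
Dilution factor through tube 2 = 3 × 12.5 = 37.5
[tube 2] = 2.50 M / 37.5 = 0.06667 M = 6.67 × 10^4 μM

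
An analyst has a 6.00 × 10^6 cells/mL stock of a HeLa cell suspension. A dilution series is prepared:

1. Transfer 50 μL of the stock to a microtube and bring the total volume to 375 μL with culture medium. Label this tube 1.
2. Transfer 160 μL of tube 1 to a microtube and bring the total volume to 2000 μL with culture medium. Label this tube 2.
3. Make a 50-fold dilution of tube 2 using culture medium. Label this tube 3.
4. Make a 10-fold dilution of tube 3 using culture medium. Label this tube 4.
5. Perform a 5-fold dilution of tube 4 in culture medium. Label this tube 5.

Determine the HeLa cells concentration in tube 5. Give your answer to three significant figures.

25.6 cells/mL

Step 1: 50 μL brought to 375 μL → factor 375/50 = 7.5
Step 2: 160 μL brought to 2000 μL → factor 2000/160 = 12.5
Step 3: 50-fold → factor 50
Step 4: 10-fold → factor 10
Step 5: 5-fold → factor 5
Overall dilution factor = 7.5 × 12.5 × 50 × 10 × 5 = 2.3438 × 10^5
Final = 6.00 × 10^6 cells/mL / 2.3438 × 10^5 = 25.6 cells/mL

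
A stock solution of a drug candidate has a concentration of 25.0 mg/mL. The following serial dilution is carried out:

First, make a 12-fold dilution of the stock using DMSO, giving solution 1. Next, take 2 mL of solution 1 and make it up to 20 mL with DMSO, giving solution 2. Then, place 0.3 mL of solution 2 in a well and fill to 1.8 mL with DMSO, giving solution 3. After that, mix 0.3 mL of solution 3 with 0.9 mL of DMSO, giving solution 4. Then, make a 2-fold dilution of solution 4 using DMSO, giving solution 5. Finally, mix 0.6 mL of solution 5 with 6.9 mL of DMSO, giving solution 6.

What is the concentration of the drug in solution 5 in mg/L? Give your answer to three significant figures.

4.34 mg/L

Step 1: 12-fold → factor 12
Step 2: 2 mL brought to 20 mL → factor 20/2 = 10
Step 3: 0.3 mL brought to 1.8 mL → factor 1.8/0.3 = 6
Step 4: 0.3 mL + 0.9 mL = 1.2 mL total → factor 1.2/0.3 = 4
Step 5: 2-fold → factor 2
Dilution factor through solution 5 = 12 × 10 × 6 × 4 × 2 = 5760
[solution 5] = 25.0 mg/mL / 5760 = 0.004340 mg/mL = 4.34 mg/L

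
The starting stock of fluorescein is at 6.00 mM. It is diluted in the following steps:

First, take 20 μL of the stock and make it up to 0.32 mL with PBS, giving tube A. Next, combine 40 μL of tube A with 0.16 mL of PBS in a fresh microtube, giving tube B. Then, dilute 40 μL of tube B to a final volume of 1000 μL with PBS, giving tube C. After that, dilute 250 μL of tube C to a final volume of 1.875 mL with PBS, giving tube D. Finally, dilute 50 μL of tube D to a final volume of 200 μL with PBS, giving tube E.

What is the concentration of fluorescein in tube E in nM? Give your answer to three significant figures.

100 nM

Step 1: 20 μL brought to 0.32 mL → factor 320/20 = 16
Step 2: 40 μL + 0.16 mL = 200 μL total → factor 200/40 = 5
Step 3: 40 μL brought to 1000 μL → factor 1000/40 = 25
Step 4: 250 μL brought to 1.875 mL → factor 1875/250 = 7.5
Step 5: 50 μL brought to 200 μL → factor 200/50 = 4
Overall dilution factor = 16 × 5 × 25 × 7.5 × 4 = 60000
Final = 6.00 mM / 60000 = 0.0001000 mM = 100 nM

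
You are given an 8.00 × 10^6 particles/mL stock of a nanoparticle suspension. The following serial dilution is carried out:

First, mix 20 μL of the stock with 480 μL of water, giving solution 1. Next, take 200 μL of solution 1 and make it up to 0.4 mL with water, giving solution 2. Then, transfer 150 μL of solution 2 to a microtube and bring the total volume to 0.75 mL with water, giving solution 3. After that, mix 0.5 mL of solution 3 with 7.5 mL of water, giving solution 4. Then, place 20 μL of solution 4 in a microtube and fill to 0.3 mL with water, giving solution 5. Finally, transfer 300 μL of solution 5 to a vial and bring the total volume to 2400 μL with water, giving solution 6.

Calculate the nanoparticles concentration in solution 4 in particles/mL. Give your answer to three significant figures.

Step 1: 20 μL + 480 μL = 500 μL total → factor 500/20 = 25
Step 2: 200 μL brought to 0.4 mL → factor 400/200 = 2
Step 3: 150 μL brought to 0.75 mL → factor 750/150 = 5
Step 4: 0.5 mL + 7.5 mL = 8 mL total → factor 8/0.5 = 16
Dilution factor through solution 4 = 25 × 2 × 5 × 16 = 4000
[solution 4] = 8.00 × 10^6 particles/mL / 4000 = 2.00 × 10^3 particles/mL

2.00 × 10^3 particles/mL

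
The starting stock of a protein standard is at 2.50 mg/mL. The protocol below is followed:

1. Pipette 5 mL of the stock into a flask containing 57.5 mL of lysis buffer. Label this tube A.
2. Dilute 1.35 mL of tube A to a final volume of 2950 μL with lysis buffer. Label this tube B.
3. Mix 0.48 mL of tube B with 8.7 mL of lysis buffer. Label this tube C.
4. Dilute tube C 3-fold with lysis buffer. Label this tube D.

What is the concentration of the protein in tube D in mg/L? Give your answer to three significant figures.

Step 1: 5 mL + 57.5 mL = 62.5 mL total → factor 62.5/5 = 12.5
Step 2: 1.35 mL brought to 2950 μL → factor 2.95/1.35 = 2.1852
Step 3: 0.48 mL + 8.7 mL = 9.18 mL total → factor 9.18/0.48 = 19.125
Step 4: 3-fold → factor 3
Overall dilution factor = 12.5 × 2.1852 × 19.125 × 3 = 1567.2
Final = 2.50 mg/mL / 1567.2 = 0.001595 mg/mL = 1.60 mg/L

1.60 mg/L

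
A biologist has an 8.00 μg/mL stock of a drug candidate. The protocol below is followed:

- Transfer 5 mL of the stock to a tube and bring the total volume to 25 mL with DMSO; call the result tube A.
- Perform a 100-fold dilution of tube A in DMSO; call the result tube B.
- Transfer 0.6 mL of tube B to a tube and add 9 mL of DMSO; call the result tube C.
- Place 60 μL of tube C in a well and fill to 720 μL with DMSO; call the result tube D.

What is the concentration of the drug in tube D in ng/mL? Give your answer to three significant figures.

Step 1: 5 mL brought to 25 mL → factor 25/5 = 5
Step 2: 100-fold → factor 100
Step 3: 0.6 mL + 9 mL = 9.6 mL total → factor 9.6/0.6 = 16
Step 4: 60 μL brought to 720 μL → factor 720/60 = 12
Overall dilution factor = 5 × 100 × 16 × 12 = 96000
Final = 8.00 μg/mL / 96000 = 8.333 × 10^-5 μg/mL = 0.0833 ng/mL

0.0833 ng/mL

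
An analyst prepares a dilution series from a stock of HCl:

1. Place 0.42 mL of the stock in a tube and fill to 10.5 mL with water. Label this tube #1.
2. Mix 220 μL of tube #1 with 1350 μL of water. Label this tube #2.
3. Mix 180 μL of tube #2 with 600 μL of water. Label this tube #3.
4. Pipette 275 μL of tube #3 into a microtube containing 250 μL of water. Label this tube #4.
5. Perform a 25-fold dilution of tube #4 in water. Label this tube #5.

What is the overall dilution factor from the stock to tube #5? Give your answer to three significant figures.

3.69 × 10^4

Step 1: 0.42 mL brought to 10.5 mL → factor 10.5/0.42 = 25
Step 2: 220 μL + 1350 μL = 1570 μL total → factor 1570/220 = 7.1364
Step 3: 180 μL + 600 μL = 780 μL total → factor 780/180 = 4.3333
Step 4: 275 μL + 250 μL = 525 μL total → factor 525/275 = 1.9091
Step 5: 25-fold → factor 25
Overall dilution factor = 25 × 7.1364 × 4.3333 × 1.9091 × 25 = 36898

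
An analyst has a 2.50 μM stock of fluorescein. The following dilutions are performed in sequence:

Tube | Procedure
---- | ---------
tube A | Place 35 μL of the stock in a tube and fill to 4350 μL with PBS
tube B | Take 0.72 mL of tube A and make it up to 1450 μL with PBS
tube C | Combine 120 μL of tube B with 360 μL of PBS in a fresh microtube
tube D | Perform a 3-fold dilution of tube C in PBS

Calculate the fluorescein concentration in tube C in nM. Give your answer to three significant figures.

Step 1: 35 μL brought to 4350 μL → factor 4350/35 = 124.29
Step 2: 0.72 mL brought to 1450 μL → factor 1.45/0.72 = 2.0139
Step 3: 120 μL + 360 μL = 480 μL total → factor 480/120 = 4
Dilution factor through tube C = 124.29 × 2.0139 × 4 = 1001.2
[tube C] = 2.50 μM / 1001.2 = 0.002497 μM = 2.50 nM

2.50 nM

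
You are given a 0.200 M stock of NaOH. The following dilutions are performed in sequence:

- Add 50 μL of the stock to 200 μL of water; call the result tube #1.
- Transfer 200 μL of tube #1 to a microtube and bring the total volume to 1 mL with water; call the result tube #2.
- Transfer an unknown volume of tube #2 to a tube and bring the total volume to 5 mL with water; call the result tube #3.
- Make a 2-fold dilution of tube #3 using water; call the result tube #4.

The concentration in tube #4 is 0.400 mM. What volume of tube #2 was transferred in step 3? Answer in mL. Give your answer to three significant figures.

0.500 mL

Step 1: 50 μL + 200 μL = 250 μL total → factor 250/50 = 5
Step 2: 200 μL brought to 1 mL → factor 1000/200 = 5
Step 3: v brought to 5 mL → factor = 5 mL/v
Step 4: 2-fold → factor 2
Product of known-step factors = 50
Overall factor = 0.200 M / (0.400 mM) = 500
Step-3 factor = 500 / 50 = 10
v = 5 mL / 10 = 0.500 mL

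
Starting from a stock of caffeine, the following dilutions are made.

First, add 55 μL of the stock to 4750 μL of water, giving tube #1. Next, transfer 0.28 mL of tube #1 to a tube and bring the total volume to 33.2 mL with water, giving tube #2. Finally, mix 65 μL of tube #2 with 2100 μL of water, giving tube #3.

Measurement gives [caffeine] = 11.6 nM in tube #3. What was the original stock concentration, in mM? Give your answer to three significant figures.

Step 1: 55 μL + 4750 μL = 4805 μL total → factor 4805/55 = 87.364
Step 2: 0.28 mL brought to 33.2 mL → factor 33.2/0.28 = 118.57
Step 3: 65 μL + 2100 μL = 2165 μL total → factor 2165/65 = 33.308
Overall dilution factor = 87.364 × 118.57 × 33.308 = 3.4503 × 10^5
Stock = 11.6 nM × 3.4503 × 10^5 = 4.002 × 10^6 nM = 4.00 mM

4.00 mM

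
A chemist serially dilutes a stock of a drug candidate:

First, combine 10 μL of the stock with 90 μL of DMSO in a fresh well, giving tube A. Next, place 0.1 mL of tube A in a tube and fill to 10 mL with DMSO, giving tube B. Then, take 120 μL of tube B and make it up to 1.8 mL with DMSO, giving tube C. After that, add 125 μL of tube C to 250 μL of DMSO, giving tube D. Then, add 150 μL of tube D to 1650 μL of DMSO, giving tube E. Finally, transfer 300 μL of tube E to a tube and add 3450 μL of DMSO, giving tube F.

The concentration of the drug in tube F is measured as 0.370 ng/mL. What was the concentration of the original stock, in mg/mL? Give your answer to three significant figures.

Step 1: 10 μL + 90 μL = 100 μL total → factor 100/10 = 10
Step 2: 0.1 mL brought to 10 mL → factor 10/0.1 = 100
Step 3: 120 μL brought to 1.8 mL → factor 1800/120 = 15
Step 4: 125 μL + 250 μL = 375 μL total → factor 375/125 = 3
Step 5: 150 μL + 1650 μL = 1800 μL total → factor 1800/150 = 12
Step 6: 300 μL + 3450 μL = 3750 μL total → factor 3750/300 = 12.5
Overall dilution factor = 10 × 100 × 15 × 3 × 12 × 12.5 = 6.75 × 10^6
Stock = 0.370 ng/mL × 6.75 × 10^6 = 2.498 × 10^6 ng/mL = 2.50 mg/mL

2.50 mg/mL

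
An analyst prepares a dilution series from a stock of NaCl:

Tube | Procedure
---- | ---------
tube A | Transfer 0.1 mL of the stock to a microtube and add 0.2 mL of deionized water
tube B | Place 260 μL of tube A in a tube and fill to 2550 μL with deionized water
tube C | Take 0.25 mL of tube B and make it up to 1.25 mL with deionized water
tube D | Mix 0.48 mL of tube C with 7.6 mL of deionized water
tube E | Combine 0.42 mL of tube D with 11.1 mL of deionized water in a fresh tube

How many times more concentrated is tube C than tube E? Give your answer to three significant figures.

462

Step 1: 0.1 mL + 0.2 mL = 0.3 mL total → factor 0.3/0.1 = 3
Step 2: 260 μL brought to 2550 μL → factor 2550/260 = 9.8077
Step 3: 0.25 mL brought to 1.25 mL → factor 1.25/0.25 = 5
Step 4: 0.48 mL + 7.6 mL = 8.08 mL total → factor 8.08/0.48 = 16.833
Step 5: 0.42 mL + 11.1 mL = 11.52 mL total → factor 11.52/0.42 = 27.429
Dilution factor to tube C = 147.12; to tube E = 67925
[tube C]/[tube E] = (factor to tube E)/(factor to tube C) = 67925/147.12 = 462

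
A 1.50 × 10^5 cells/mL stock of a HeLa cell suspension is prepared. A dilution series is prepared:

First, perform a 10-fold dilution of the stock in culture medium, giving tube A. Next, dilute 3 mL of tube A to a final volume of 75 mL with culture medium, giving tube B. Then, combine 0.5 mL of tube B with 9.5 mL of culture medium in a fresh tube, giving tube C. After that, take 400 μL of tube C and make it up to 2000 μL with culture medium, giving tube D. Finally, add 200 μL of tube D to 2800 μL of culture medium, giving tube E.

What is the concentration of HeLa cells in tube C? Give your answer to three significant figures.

Step 1: 10-fold → factor 10
Step 2: 3 mL brought to 75 mL → factor 75/3 = 25
Step 3: 0.5 mL + 9.5 mL = 10 mL total → factor 10/0.5 = 20
Dilution factor through tube C = 10 × 25 × 20 = 5000
[tube C] = 1.50 × 10^5 cells/mL / 5000 = 30.0 cells/mL

30.0 cells/mL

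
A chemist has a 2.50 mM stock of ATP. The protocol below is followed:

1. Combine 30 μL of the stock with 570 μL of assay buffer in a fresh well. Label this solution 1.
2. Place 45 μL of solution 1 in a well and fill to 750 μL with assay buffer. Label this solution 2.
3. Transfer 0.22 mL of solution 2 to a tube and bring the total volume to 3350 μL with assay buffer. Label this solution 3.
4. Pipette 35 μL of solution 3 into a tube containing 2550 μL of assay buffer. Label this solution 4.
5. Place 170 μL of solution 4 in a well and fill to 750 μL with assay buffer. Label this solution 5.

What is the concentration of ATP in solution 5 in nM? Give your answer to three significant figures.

Step 1: 30 μL + 570 μL = 600 μL total → factor 600/30 = 20
Step 2: 45 μL brought to 750 μL → factor 750/45 = 16.667
Step 3: 0.22 mL brought to 3350 μL → factor 3.35/0.22 = 15.227
Step 4: 35 μL + 2550 μL = 2585 μL total → factor 2585/35 = 73.857
Step 5: 170 μL brought to 750 μL → factor 750/170 = 4.4118
Overall dilution factor = 20 × 16.667 × 15.227 × 73.857 × 4.4118 = 1.6539 × 10^6
Final = 2.50 mM / 1.6539 × 10^6 = 1.512 × 10^-6 mM = 1.51 nM

1.51 nM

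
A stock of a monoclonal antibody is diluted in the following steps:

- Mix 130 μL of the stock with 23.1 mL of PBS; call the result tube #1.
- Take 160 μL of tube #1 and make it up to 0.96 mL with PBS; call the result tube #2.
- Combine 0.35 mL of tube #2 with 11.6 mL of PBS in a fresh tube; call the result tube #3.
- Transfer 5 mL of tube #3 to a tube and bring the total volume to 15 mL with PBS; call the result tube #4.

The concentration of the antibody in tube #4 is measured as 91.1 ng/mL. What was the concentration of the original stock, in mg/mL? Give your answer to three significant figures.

10.0 mg/mL

Step 1: 130 μL + 23.1 mL = 23230 μL total → factor 23230/130 = 178.69
Step 2: 160 μL brought to 0.96 mL → factor 960/160 = 6
Step 3: 0.35 mL + 11.6 mL = 11.95 mL total → factor 11.95/0.35 = 34.143
Step 4: 5 mL brought to 15 mL → factor 15/5 = 3
Overall dilution factor = 178.69 × 6 × 34.143 × 3 = 1.0982 × 10^5
Stock = 91.1 ng/mL × 1.0982 × 10^5 = 1.000 × 10^7 ng/mL = 10.0 mg/mL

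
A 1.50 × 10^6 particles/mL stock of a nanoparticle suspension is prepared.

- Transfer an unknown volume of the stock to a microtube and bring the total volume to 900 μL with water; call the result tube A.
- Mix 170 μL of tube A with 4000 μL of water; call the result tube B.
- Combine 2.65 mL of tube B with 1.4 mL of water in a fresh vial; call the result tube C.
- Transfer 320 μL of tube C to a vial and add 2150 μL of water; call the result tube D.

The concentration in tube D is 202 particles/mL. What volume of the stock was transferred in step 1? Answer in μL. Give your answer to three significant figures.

35.1 μL

Step 1: v brought to 900 μL → factor = 900 μL/v
Step 2: 170 μL + 4000 μL = 4170 μL total → factor 4170/170 = 24.529
Step 3: 2.65 mL + 1.4 mL = 4.05 mL total → factor 4.05/2.65 = 1.5283
Step 4: 320 μL + 2150 μL = 2470 μL total → factor 2470/320 = 7.7188
Product of known-step factors = 289.36
Overall factor = 1.50 × 10^6 particles/mL / (202 particles/mL) = 7425.7
Step-1 factor = 7425.7 / 289.36 = 25.662
v = 900 μL / 25.662 = 35.1 μL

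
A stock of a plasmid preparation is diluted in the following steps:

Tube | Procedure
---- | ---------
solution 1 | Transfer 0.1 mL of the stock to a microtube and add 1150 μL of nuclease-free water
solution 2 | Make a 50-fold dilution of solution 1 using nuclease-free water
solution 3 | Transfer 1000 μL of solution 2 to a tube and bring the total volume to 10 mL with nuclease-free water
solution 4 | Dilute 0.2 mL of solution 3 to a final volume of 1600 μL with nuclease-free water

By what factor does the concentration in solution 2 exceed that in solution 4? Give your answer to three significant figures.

80.0

Step 1: 0.1 mL + 1150 μL = 1.25 mL total → factor 1.25/0.1 = 12.5
Step 2: 50-fold → factor 50
Step 3: 1000 μL brought to 10 mL → factor 10000/1000 = 10
Step 4: 0.2 mL brought to 1600 μL → factor 1.6/0.2 = 8
Dilution factor to solution 2 = 625; to solution 4 = 50000
[solution 2]/[solution 4] = (factor to solution 4)/(factor to solution 2) = 50000/625 = 80.0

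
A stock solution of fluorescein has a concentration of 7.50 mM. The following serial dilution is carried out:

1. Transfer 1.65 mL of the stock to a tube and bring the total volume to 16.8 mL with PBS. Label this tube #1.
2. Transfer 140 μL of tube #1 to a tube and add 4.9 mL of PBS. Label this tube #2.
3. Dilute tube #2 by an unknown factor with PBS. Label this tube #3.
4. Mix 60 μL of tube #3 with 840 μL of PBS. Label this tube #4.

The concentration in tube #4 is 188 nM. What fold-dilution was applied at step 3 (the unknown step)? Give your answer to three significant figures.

7.26-fold

Step 1: 1.65 mL brought to 16.8 mL → factor 16.8/1.65 = 10.182
Step 2: 140 μL + 4.9 mL = 5040 μL total → factor 5040/140 = 36
Step 3: unknown factor x
Step 4: 60 μL + 840 μL = 900 μL total → factor 900/60 = 15
Product of known-step factors = 5498.2
Overall factor = 7.50 mM / (188 nM) = 39894
x = 39894 / 5498.2 = 7.26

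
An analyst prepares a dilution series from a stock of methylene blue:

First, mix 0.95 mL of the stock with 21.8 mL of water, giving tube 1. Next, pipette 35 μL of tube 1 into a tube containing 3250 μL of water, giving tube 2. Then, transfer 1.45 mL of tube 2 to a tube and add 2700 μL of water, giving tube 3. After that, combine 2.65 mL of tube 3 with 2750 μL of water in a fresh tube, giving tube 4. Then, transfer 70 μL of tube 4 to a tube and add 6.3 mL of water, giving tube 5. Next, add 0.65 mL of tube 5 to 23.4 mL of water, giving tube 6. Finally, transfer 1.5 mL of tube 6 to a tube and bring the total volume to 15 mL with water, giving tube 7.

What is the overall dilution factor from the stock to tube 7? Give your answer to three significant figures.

Step 1: 0.95 mL + 21.8 mL = 22.75 mL total → factor 22.75/0.95 = 23.947
Step 2: 35 μL + 3250 μL = 3285 μL total → factor 3285/35 = 93.857
Step 3: 1.45 mL + 2700 μL = 4.15 mL total → factor 4.15/1.45 = 2.8621
Step 4: 2.65 mL + 2750 μL = 5.4 mL total → factor 5.4/2.65 = 2.0377
Step 5: 70 μL + 6.3 mL = 6370 μL total → factor 6370/70 = 91
Step 6: 0.65 mL + 23.4 mL = 24.05 mL total → factor 24.05/0.65 = 37
Step 7: 1.5 mL brought to 15 mL → factor 15/1.5 = 10
Overall dilution factor = 23.947 × 93.857 × 2.8621 × 2.0377 × 91 × 37 × 10 = 4.4136 × 10^8

4.41 × 10^8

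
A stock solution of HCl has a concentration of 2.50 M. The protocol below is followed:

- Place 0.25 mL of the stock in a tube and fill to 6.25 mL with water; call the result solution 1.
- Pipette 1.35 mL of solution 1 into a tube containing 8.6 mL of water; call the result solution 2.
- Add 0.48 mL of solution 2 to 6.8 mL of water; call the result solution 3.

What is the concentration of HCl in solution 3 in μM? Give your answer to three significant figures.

895 μM

Step 1: 0.25 mL brought to 6.25 mL → factor 6.25/0.25 = 25
Step 2: 1.35 mL + 8.6 mL = 9.95 mL total → factor 9.95/1.35 = 7.3704
Step 3: 0.48 mL + 6.8 mL = 7.28 mL total → factor 7.28/0.48 = 15.167
Overall dilution factor = 25 × 7.3704 × 15.167 = 2794.6
Final = 2.50 M / 2794.6 = 0.0008946 M = 895 μM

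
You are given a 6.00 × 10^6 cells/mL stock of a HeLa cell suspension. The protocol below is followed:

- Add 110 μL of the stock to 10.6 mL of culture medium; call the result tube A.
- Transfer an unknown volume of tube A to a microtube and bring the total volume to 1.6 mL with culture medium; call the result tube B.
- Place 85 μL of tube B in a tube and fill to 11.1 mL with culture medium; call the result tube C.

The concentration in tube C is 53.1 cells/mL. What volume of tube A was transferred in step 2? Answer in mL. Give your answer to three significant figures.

0.180 mL

Step 1: 110 μL + 10.6 mL = 10710 μL total → factor 10710/110 = 97.364
Step 2: v brought to 1.6 mL → factor = 1.6 mL/v
Step 3: 85 μL brought to 11.1 mL → factor 11100/85 = 130.59
Product of known-step factors = 12715
Overall factor = 6.00 × 10^6 cells/mL / (53.1 cells/mL) = 1.1299 × 10^5
Step-2 factor = 1.1299 × 10^5 / 12715 = 8.887
v = 1.6 mL / 8.887 = 0.180 mL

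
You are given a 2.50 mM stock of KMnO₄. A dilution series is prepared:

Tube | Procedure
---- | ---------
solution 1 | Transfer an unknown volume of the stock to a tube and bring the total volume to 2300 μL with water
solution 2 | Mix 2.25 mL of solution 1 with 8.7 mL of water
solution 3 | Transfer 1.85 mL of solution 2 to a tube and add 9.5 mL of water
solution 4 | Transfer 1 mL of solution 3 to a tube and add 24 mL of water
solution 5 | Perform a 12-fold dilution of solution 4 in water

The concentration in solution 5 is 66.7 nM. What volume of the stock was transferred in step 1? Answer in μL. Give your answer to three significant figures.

550 μL

Step 1: v brought to 2300 μL → factor = 2300 μL/v
Step 2: 2.25 mL + 8.7 mL = 10.95 mL total → factor 10.95/2.25 = 4.8667
Step 3: 1.85 mL + 9.5 mL = 11.35 mL total → factor 11.35/1.85 = 6.1351
Step 4: 1 mL + 24 mL = 25 mL total → factor 25/1 = 25
Step 5: 12-fold → factor 12
Product of known-step factors = 8957.3
Overall factor = 2.50 mM / (66.7 nM) = 37481
Step-1 factor = 37481 / 8957.3 = 4.1844
v = 2300 μL / 4.1844 = 550 μL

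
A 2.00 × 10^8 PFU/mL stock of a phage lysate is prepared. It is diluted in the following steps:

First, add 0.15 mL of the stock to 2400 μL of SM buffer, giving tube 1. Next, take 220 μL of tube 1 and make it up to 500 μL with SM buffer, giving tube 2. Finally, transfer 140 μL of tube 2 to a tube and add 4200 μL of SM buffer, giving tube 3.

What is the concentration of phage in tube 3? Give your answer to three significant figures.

1.67 × 10^5 PFU/mL

Step 1: 0.15 mL + 2400 μL = 2.55 mL total → factor 2.55/0.15 = 17
Step 2: 220 μL brought to 500 μL → factor 500/220 = 2.2727
Step 3: 140 μL + 4200 μL = 4340 μL total → factor 4340/140 = 31
Overall dilution factor = 17 × 2.2727 × 31 = 1197.7
Final = 2.00 × 10^8 PFU/mL / 1197.7 = 1.67 × 10^5 PFU/mL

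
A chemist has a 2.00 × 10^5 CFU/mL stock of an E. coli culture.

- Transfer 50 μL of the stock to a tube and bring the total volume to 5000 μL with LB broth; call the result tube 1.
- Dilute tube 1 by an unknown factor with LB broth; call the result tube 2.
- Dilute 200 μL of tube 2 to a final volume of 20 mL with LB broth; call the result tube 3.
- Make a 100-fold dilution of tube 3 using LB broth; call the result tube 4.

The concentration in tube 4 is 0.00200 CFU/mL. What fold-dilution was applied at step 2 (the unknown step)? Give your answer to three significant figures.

100-fold

Step 1: 50 μL brought to 5000 μL → factor 5000/50 = 100
Step 2: unknown factor x
Step 3: 200 μL brought to 20 mL → factor 20000/200 = 100
Step 4: 100-fold → factor 100
Product of known-step factors = 1 × 10^6
Overall factor = 2.00 × 10^5 CFU/mL / (0.00200 CFU/mL) = 1 × 10^8
x = 1 × 10^8 / 1 × 10^6 = 100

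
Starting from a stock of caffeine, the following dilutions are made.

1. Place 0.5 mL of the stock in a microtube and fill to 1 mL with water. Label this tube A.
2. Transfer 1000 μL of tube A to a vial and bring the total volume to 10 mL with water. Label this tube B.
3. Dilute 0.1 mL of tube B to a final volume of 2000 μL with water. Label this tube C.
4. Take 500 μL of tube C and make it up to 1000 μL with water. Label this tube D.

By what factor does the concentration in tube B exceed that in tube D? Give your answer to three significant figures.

40.0

Step 1: 0.5 mL brought to 1 mL → factor 1/0.5 = 2
Step 2: 1000 μL brought to 10 mL → factor 10000/1000 = 10
Step 3: 0.1 mL brought to 2000 μL → factor 2/0.1 = 20
Step 4: 500 μL brought to 1000 μL → factor 1000/500 = 2
Dilution factor to tube B = 20; to tube D = 800
[tube B]/[tube D] = (factor to tube D)/(factor to tube B) = 800/20 = 40.0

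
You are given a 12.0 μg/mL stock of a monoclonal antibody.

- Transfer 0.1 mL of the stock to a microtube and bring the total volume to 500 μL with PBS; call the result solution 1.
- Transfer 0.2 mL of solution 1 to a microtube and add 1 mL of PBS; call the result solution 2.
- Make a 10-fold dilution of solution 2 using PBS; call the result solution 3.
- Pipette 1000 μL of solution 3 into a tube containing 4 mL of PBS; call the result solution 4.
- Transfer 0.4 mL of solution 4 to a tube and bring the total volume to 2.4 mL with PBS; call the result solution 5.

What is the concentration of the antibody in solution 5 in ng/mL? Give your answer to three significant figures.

Step 1: 0.1 mL brought to 500 μL → factor 0.5/0.1 = 5
Step 2: 0.2 mL + 1 mL = 1.2 mL total → factor 1.2/0.2 = 6
Step 3: 10-fold → factor 10
Step 4: 1000 μL + 4 mL = 5000 μL total → factor 5000/1000 = 5
Step 5: 0.4 mL brought to 2.4 mL → factor 2.4/0.4 = 6
Overall dilution factor = 5 × 6 × 10 × 5 × 6 = 9000
Final = 12.0 μg/mL / 9000 = 0.001333 μg/mL = 1.33 ng/mL

1.33 ng/mL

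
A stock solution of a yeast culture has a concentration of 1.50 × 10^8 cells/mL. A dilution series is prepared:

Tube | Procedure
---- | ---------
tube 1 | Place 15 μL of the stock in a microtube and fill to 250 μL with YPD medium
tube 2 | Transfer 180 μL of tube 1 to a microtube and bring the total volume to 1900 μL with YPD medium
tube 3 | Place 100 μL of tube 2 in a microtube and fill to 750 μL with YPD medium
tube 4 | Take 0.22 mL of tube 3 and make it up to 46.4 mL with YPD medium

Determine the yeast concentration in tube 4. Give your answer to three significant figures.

539 cells/mL

Step 1: 15 μL brought to 250 μL → factor 250/15 = 16.667
Step 2: 180 μL brought to 1900 μL → factor 1900/180 = 10.556
Step 3: 100 μL brought to 750 μL → factor 750/100 = 7.5
Step 4: 0.22 mL brought to 46.4 mL → factor 46.4/0.22 = 210.91
Overall dilution factor = 16.667 × 10.556 × 7.5 × 210.91 = 2.7828 × 10^5
Final = 1.50 × 10^8 cells/mL / 2.7828 × 10^5 = 539 cells/mL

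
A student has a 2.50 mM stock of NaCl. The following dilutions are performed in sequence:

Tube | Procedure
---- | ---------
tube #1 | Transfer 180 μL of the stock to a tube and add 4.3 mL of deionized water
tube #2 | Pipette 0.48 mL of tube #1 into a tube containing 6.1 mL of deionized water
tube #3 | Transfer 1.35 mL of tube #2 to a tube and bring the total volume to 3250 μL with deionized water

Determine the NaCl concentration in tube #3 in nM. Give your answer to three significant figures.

Step 1: 180 μL + 4.3 mL = 4480 μL total → factor 4480/180 = 24.889
Step 2: 0.48 mL + 6.1 mL = 6.58 mL total → factor 6.58/0.48 = 13.708
Step 3: 1.35 mL brought to 3250 μL → factor 3.25/1.35 = 2.4074
Overall dilution factor = 24.889 × 13.708 × 2.4074 = 821.37
Final = 2.50 mM / 821.37 = 0.003044 mM = 3.04 × 10^3 nM

3.04 × 10^3 nM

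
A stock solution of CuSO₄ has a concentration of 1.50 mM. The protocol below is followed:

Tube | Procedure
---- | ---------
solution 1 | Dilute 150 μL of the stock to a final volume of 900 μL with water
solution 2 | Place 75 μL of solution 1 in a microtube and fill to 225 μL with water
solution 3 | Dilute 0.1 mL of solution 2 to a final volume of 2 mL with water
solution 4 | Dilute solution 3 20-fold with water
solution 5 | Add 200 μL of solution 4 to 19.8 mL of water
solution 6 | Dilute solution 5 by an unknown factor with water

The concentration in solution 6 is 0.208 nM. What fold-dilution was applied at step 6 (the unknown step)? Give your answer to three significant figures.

10.0-fold

Step 1: 150 μL brought to 900 μL → factor 900/150 = 6
Step 2: 75 μL brought to 225 μL → factor 225/75 = 3
Step 3: 0.1 mL brought to 2 mL → factor 2/0.1 = 20
Step 4: 20-fold → factor 20
Step 5: 200 μL + 19.8 mL = 20000 μL total → factor 20000/200 = 100
Step 6: unknown factor x
Product of known-step factors = 7.2 × 10^5
Overall factor = 1.50 mM / (0.208 nM) = 7.2115 × 10^6
x = 7.2115 × 10^6 / 7.2 × 10^5 = 10.0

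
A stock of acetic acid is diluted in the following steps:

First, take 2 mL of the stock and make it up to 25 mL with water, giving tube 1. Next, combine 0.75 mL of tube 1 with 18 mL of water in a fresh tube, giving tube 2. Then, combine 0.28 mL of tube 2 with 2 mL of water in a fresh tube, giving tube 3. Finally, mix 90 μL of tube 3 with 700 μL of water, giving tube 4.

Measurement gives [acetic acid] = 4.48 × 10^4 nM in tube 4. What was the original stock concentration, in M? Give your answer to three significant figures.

Step 1: 2 mL brought to 25 mL → factor 25/2 = 12.5
Step 2: 0.75 mL + 18 mL = 18.75 mL total → factor 18.75/0.75 = 25
Step 3: 0.28 mL + 2 mL = 2.28 mL total → factor 2.28/0.28 = 8.1429
Step 4: 90 μL + 700 μL = 790 μL total → factor 790/90 = 8.7778
Overall dilution factor = 12.5 × 25 × 8.1429 × 8.7778 = 22336
Stock = 4.48 × 10^4 nM × 22336 = 1.001 × 10^9 nM = 1.00 M

1.00 M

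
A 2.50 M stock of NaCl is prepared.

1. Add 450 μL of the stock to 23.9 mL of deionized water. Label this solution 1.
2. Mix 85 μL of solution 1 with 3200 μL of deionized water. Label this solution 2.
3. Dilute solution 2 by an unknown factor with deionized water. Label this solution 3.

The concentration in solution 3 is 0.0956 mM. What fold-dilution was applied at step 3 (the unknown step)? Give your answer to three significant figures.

12.5-fold

Step 1: 450 μL + 23.9 mL = 24350 μL total → factor 24350/450 = 54.111
Step 2: 85 μL + 3200 μL = 3285 μL total → factor 3285/85 = 38.647
Step 3: unknown factor x
Product of known-step factors = 2091.2
Overall factor = 2.50 M / (0.0956 mM) = 26151
x = 26151 / 2091.2 = 12.5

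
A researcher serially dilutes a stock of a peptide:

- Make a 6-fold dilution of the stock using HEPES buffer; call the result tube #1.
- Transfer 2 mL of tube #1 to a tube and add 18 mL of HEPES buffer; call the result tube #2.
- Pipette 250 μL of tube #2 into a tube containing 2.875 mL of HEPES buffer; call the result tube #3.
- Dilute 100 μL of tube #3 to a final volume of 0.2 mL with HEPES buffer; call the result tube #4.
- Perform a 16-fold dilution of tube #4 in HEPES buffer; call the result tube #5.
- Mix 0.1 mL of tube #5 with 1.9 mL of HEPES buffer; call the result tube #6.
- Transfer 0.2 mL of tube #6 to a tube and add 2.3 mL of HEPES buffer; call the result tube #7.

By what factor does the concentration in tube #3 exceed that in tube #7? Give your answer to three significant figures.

8.00 × 10^3

Step 1: 6-fold → factor 6
Step 2: 2 mL + 18 mL = 20 mL total → factor 20/2 = 10
Step 3: 250 μL + 2.875 mL = 3125 μL total → factor 3125/250 = 12.5
Step 4: 100 μL brought to 0.2 mL → factor 200/100 = 2
Step 5: 16-fold → factor 16
Step 6: 0.1 mL + 1.9 mL = 2 mL total → factor 2/0.1 = 20
Step 7: 0.2 mL + 2.3 mL = 2.5 mL total → factor 2.5/0.2 = 12.5
Dilution factor to tube #3 = 750; to tube #7 = 6 × 10^6
[tube #3]/[tube #7] = (factor to tube #7)/(factor to tube #3) = 6 × 10^6/750 = 8.00 × 10^3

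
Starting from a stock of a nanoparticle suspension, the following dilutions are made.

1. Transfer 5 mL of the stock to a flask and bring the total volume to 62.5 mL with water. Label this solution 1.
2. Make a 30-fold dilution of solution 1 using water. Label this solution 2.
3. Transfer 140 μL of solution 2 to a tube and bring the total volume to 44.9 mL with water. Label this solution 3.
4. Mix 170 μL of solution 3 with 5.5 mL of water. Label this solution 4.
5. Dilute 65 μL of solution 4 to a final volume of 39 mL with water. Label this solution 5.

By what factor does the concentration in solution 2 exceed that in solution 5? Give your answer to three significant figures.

Step 1: 5 mL brought to 62.5 mL → factor 62.5/5 = 12.5
Step 2: 30-fold → factor 30
Step 3: 140 μL brought to 44.9 mL → factor 44900/140 = 320.71
Step 4: 170 μL + 5.5 mL = 5670 μL total → factor 5670/170 = 33.353
Step 5: 65 μL brought to 39 mL → factor 39000/65 = 600
Dilution factor to solution 2 = 375; to solution 5 = 2.4068 × 10^9
[solution 2]/[solution 5] = (factor to solution 5)/(factor to solution 2) = 2.4068 × 10^9/375 = 6.42 × 10^6

6.42 × 10^6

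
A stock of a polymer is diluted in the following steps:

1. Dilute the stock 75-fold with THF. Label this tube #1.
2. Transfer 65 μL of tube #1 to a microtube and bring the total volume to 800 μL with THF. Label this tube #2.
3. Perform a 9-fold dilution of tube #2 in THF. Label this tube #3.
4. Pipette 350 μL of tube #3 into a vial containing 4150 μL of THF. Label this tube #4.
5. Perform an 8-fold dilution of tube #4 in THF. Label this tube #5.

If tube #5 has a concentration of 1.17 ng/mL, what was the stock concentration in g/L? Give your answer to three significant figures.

Step 1: 75-fold → factor 75
Step 2: 65 μL brought to 800 μL → factor 800/65 = 12.308
Step 3: 9-fold → factor 9
Step 4: 350 μL + 4150 μL = 4500 μL total → factor 4500/350 = 12.857
Step 5: 8-fold → factor 8
Overall dilution factor = 75 × 12.308 × 9 × 12.857 × 8 = 8.5451 × 10^5
Stock = 1.17 ng/mL × 8.5451 × 10^5 = 9.998 × 10^5 ng/mL = 1.00 g/L

1.00 g/L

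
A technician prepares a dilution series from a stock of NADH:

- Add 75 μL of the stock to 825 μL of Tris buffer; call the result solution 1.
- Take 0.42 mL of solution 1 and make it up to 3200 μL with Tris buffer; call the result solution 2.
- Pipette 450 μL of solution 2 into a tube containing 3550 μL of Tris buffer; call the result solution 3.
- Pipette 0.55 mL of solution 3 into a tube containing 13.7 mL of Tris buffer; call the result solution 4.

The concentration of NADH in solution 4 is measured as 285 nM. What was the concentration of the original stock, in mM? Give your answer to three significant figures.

6.00 mM

Step 1: 75 μL + 825 μL = 900 μL total → factor 900/75 = 12
Step 2: 0.42 mL brought to 3200 μL → factor 3.2/0.42 = 7.619
Step 3: 450 μL + 3550 μL = 4000 μL total → factor 4000/450 = 8.8889
Step 4: 0.55 mL + 13.7 mL = 14.25 mL total → factor 14.25/0.55 = 25.909
Overall dilution factor = 12 × 7.619 × 8.8889 × 25.909 = 21056
Stock = 285 nM × 21056 = 6.001 × 10^6 nM = 6.00 mM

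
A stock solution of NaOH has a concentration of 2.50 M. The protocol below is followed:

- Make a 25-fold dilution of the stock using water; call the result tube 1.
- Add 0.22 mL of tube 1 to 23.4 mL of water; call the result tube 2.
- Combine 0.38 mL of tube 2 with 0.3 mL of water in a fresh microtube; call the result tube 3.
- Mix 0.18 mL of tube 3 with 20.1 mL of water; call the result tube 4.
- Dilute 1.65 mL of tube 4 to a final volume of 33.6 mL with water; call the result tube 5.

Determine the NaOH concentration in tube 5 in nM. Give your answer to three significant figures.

Step 1: 25-fold → factor 25
Step 2: 0.22 mL + 23.4 mL = 23.62 mL total → factor 23.62/0.22 = 107.36
Step 3: 0.38 mL + 0.3 mL = 0.68 mL total → factor 0.68/0.38 = 1.7895
Step 4: 0.18 mL + 20.1 mL = 20.28 mL total → factor 20.28/0.18 = 112.67
Step 5: 1.65 mL brought to 33.6 mL → factor 33.6/1.65 = 20.364
Overall dilution factor = 25 × 107.36 × 1.7895 × 112.67 × 20.364 = 1.102 × 10^7
Final = 2.50 M / 1.102 × 10^7 = 2.269 × 10^-7 M = 227 nM

227 nM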